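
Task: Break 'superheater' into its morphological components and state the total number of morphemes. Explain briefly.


Step 1: Identify prefix: 'super' (meaning: above)
Step 2: Identify root: 'heat'
Step 3: Identify suffix(es): 'er'
Decomposition: super- (prefix: above) + heat (root) + -er (suffix: one who)
Total morphemes: 3

3 morphemes (super- (prefix: above) + heat (root) + -er (suffix: one who))


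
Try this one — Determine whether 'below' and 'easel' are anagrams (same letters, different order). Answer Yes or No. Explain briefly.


Sorted letters of 'below': 'below'
Sorted letters of 'easel': 'aeels'
They do not match.

No


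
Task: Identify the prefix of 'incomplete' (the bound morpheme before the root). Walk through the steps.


The word 'incomplete' = 'in' (prefix) + 'complete' (root). The prefix is 'in'.

in


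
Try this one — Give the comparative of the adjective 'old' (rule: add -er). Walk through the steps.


Apply comparative formation (add -er): 'old' -> 'older'.

older


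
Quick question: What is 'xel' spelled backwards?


Reverse 'xel' character by character: 'lex'.

lex


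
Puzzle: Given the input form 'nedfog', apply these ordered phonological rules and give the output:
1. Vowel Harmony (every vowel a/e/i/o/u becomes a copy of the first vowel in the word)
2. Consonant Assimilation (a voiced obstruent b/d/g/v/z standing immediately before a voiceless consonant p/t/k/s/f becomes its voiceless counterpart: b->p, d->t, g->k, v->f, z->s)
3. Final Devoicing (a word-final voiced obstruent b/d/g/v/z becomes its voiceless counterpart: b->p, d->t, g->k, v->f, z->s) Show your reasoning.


Starting form: 'nedfog'
Rule 1: Vowel Harmony: all vowels become 'e' (matching first vowel). 'nedfog' -> 'nedfeg'
Rule 2: Consonant Assimilation: voiced obstruent before voiceless consonant becomes voiceless ('df' -> 'tf'). 'nedfeg' -> 'netfeg'
Rule 3: Final Devoicing: word-final voiced obstruent 'g' becomes voiceless 'k'. 'netfeg' -> 'netfek'
Final form: 'netfek'

netfek


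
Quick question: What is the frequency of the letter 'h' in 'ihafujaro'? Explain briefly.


Letter 'h' in 'ihafujaro': found at position(s) 2 = 1 occurrence(s).

1


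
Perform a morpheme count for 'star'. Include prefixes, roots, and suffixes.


Decomposition: star (free morpheme) = 1 morpheme(s)

1 morphemes


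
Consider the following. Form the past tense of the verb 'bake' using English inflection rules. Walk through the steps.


Apply rule: Add -d (word ends in -e). 'bake' becomes 'baked'.

baked


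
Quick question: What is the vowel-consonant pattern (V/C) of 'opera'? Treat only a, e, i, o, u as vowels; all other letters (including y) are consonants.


Letter mapping: o = V, p = C, e = V, r = C, a = V.

VCVCV


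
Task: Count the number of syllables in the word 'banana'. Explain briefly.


Break 'banana' into syllables: ba-na-na -> ba | na | na = 3 syllables

3 syllables


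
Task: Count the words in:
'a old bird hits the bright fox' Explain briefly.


Split into words: a | old | bird | hits | the | bright | fox = 7 words.

7


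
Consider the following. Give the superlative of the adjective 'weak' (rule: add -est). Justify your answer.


Apply superlative formation (add -est): 'weak' -> 'weakest'.

weakest


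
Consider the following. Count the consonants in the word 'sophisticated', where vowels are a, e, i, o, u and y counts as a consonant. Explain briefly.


Consonants in 'sophisticated': s, p, h, s, t, c, t, d = 8 consonants.

8


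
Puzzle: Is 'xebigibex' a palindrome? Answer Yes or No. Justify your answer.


Forward: 'xebigibex'
Reversed: 'xebigibex'
They are identical.

Yes


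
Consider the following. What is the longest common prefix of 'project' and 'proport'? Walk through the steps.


Compare from the start: 3 characters match: 'pro'. Mismatch at position 4: 'j' vs 'p'.

pro


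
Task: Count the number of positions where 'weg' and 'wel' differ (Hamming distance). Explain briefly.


Alignment:
Position 1: 'w' vs 'w' = match
Position 2: 'e' vs 'e' = match
Position 3: 'g' vs 'l' = DIFFER
Total differences: 1

1


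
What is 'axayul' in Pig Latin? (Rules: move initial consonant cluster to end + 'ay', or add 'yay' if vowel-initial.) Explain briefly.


'axayul' starts with a vowel, so add 'yay': 'axayulyay'.

axayulyay


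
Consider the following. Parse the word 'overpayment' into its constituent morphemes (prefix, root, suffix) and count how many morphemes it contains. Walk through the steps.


Step 1: Identify prefix: 'over' (meaning: excessively)
Step 2: Identify root: 'pay'
Step 3: Identify suffix(es): 'ment'
Decomposition: over- (prefix: excessively) + pay (root) + -ment (suffix: action/result)
Total morphemes: 3

3 morphemes (over- (prefix: excessively) + pay (root) + -ment (suffix: action/result))


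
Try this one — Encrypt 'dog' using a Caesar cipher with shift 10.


Shift each letter by 10: d -> n, o -> y, g -> q. Result: 'nyq'.

nyq


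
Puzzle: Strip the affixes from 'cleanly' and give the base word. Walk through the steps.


Remove suffix '-ly' from 'cleanly' to get root 'clean'.

clean


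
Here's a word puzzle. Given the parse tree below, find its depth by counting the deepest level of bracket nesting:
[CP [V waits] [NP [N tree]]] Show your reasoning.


Count bracket nesting levels:
'[' at pos 0: depth = 1
'[' at pos 4: depth = 2
'[' at pos 14: depth = 2
'[' at pos 18: depth = 3
Maximum depth reached: 3

3


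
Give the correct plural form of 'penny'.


Apply rule: Change -y to -ies (consonant + y). 'penny' becomes 'pennies'.

pennies


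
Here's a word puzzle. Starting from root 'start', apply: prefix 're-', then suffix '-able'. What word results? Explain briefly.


Step 1: Add prefix 're-' to 'start' = 'restart'
Step 2: Add suffix '-able' to 'restart' = 'restartable'

restartable


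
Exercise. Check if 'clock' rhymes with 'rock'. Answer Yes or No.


Rime (stressed vowel + following sounds) of 'clock': -ock = /ɒk/
Rime of 'rock': -ock = /ɒk/
/ɒk/ and /ɒk/ are the same ending sound, so the words rhyme.

Yes


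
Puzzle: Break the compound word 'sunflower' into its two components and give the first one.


Split 'sunflower' into 'sun' + 'flower'. The first part is 'sun'.

sun


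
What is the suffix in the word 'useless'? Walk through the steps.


The word 'useless' = 'use' (root) + '-less' (suffix). The suffix is '-less'.

less


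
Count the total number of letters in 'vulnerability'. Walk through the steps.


Spell out 'vulnerability' and number each letter: v(1), u(2), l(3), n(4), e(5), r(6), a(7), b(8), i(9), l(10), i(11), t(12), y(13). Total: 13 letters.

13


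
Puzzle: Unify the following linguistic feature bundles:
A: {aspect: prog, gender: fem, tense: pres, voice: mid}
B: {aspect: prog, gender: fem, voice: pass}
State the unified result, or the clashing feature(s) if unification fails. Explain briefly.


Compare features:
aspect: A=prog vs B=prog -> unified: prog
gender: A=fem vs B=fem -> unified: fem
tense: A=pres vs B=_ -> unified: pres
voice: A=mid vs B=pass -> CLASH
Clash detected on feature 'voice' (mid vs pass); unification fails.

CLASH on 'voice' (mid vs pass)


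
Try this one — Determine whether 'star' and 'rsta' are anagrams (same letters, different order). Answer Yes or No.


Sorted letters of 'star': 'arst'
Sorted letters of 'rsta': 'arst'
They match.

Yes


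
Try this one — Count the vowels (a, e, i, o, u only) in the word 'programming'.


Vowels in 'programming': o, a, i = 3 vowels.

3


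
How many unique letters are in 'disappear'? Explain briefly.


Unique letters in 'disappear': {a, d, e, i, p, r, s} = 7 distinct letters.

7


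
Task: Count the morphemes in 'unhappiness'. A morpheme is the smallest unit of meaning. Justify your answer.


Decomposition: un- (prefix) + happy (root) + -ness (suffix) = 3 morpheme(s)

3 morphemes


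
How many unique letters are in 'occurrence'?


Unique letters in 'occurrence': {c, e, n, o, r, u} = 6 distinct letters.

6


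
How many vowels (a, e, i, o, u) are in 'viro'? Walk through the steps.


Vowels in 'viro': i, o = 2 vowels.

2


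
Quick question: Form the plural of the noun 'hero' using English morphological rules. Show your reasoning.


Apply rule: Add -es (consonant + o). 'hero' becomes 'heroes'.

heroes


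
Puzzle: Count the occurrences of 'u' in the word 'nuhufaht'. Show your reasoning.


Letter 'u' in 'nuhufaht': found at position(s) 2, 4 = 2 occurrence(s).

2


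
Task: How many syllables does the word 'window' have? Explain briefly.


Break 'window' into syllables: win-dow -> win | dow = 2 syllables

2 syllables


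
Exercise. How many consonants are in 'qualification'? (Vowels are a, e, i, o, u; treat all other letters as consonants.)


Consonants in 'qualification': q, l, f, c, t, n = 6 consonants.

6


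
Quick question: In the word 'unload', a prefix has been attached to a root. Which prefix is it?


The word 'unload' = 'un' (prefix) + 'load' (root). The prefix is 'un'.

un


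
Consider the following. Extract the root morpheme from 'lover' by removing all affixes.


Remove suffix '-er' from 'lover' to get root 'love'.

love


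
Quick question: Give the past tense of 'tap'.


Apply rule: Double final consonant and add -ed. 'tap' becomes 'tapped'.

tapped


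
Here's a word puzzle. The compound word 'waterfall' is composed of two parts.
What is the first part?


Split 'waterfall' into 'water' + 'fall'. The first part is 'water'.

water


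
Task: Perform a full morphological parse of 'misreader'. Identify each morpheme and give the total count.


Step 1: Identify prefix: 'mis' (meaning: wrongly)
Step 2: Identify root: 'read'
Step 3: Identify suffix(es): 'er'
Decomposition: mis- (prefix: wrongly) + read (root) + -er (suffix: one who)
Total morphemes: 3

3 morphemes (mis- (prefix: wrongly) + read (root) + -er (suffix: one who))


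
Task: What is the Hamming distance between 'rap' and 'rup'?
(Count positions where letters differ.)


Alignment:
Position 1: 'r' vs 'r' = match
Position 2: 'a' vs 'u' = DIFFER
Position 3: 'p' vs 'p' = match
Total differences: 1

1


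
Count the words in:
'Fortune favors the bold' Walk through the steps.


Split into words: Fortune | favors | the | bold = 4 words.

4


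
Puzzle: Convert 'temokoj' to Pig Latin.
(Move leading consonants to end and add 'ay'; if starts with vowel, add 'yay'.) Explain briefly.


'temokoj': move consonant cluster 't' to end and add 'ay': 'emokojtay'.

emokojtay


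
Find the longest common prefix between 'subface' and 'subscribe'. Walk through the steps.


Compare from the start: 3 characters match: 'sub'. Mismatch at position 4: 'f' vs 's'.

sub


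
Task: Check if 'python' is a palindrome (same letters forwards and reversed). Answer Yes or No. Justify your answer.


Forward: 'python'
Reversed: 'nohtyp'
They differ.

No


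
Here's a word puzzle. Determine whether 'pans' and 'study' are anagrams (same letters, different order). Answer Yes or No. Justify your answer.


Sorted letters of 'pans': 'anps'
Sorted letters of 'study': 'dstuy'
They do not match.

No


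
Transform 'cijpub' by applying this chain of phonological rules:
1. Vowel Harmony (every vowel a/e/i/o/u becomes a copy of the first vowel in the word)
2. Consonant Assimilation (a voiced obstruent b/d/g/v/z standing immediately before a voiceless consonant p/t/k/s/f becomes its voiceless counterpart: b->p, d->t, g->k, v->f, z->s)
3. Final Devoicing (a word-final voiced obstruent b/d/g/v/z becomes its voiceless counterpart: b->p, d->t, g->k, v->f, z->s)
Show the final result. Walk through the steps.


Starting form: 'cijpub'
Rule 1: Vowel Harmony: all vowels become 'i' (matching first vowel). 'cijpub' -> 'cijpib'
Rule 2: Consonant Assimilation: no voiced obstruent (b/d/g/v/z) stands immediately before a voiceless consonant (p/t/k/s/f). No change.
Rule 3: Final Devoicing: word-final voiced obstruent 'b' becomes voiceless 'p'. 'cijpib' -> 'cijpip'
Final form: 'cijpip'

cijpip


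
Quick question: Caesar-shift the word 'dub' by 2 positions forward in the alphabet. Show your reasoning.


Shift each letter by 2: d -> f, u -> w, b -> d. Result: 'fwd'.

fwd


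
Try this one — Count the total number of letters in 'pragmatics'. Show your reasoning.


Spell out 'pragmatics' and number each letter: p(1), r(2), a(3), g(4), m(5), a(6), t(7), i(8), c(9), s(10). Total: 10 letters.

10


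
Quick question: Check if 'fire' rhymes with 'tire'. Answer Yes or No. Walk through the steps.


Rime (stressed vowel + following sounds) of 'fire': -ire = /aɪər/
Rime of 'tire': -ire = /aɪər/
/aɪər/ and /aɪər/ are the same ending sound, so the words rhyme.

Yes


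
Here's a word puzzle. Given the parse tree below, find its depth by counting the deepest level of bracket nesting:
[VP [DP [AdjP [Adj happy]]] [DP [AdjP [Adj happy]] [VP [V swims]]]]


Count bracket nesting levels:
'[' at pos 0: depth = 1
'[' at pos 4: depth = 2
'[' at pos 8: depth = 3
'[' at pos 14: depth = 4
'[' at pos 28: depth = 2
'[' at pos 32: depth = 3
'[' at pos 38: depth = 4
'[' at pos 51: depth = 3
'[' at pos 55: depth = 4
Maximum depth reached: 4

4


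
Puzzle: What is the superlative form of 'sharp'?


Apply superlative formation (add -est): 'sharp' -> 'sharpest'.

sharpest


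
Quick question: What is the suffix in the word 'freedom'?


The word 'freedom' = 'free' (root) + '-dom' (suffix). The suffix is '-dom'.

dom


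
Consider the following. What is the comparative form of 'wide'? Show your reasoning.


Apply comparative formation (ends in e: add -r): 'wide' -> 'wider'.

wider


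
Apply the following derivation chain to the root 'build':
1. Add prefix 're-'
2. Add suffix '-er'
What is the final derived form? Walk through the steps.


Step 1: Add prefix 're-' to 'build' = 'rebuild'
Step 2: Add suffix '-er' to 'rebuild' = 'rebuilder'

rebuilder


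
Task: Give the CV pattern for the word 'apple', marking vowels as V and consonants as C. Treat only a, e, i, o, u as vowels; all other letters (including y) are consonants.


Letter mapping: a = V, p = C, p = C, l = C, e = V.

VCCCV


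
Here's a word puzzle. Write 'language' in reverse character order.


Reverse 'language' character by character: 'egaugnal'.

egaugnal


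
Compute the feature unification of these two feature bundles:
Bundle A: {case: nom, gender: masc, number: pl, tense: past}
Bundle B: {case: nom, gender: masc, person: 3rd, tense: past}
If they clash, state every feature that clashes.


Compare features:
case: A=nom vs B=nom -> unified: nom
gender: A=masc vs B=masc -> unified: masc
number: A=pl vs B=_ -> unified: pl
person: A=_ vs B=3rd -> unified: 3rd
tense: A=past vs B=past -> unified: past
No clashes found.

Unified: {case: nom, gender: masc, number: pl, person: 3rd, tense: past}


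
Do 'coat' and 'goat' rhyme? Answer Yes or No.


Rime (stressed vowel + following sounds) of 'coat': -oat = /oʊt/
Rime of 'goat': -oat = /oʊt/
/oʊt/ and /oʊt/ are the same ending sound, so the words rhyme.

Yes


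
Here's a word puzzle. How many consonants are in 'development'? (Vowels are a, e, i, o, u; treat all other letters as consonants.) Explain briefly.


Consonants in 'development': d, v, l, p, m, n, t = 7 consonants.

7


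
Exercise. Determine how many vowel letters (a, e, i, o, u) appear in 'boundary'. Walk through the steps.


Vowels in 'boundary': o, u, a = 3 vowels.

3


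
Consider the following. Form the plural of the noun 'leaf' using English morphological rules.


Apply rule: Change -f to -ves. 'leaf' becomes 'leaves'.

leaves


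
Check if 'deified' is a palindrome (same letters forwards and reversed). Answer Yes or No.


Forward: 'deified'
Reversed: 'deified'
They are identical.

Yes


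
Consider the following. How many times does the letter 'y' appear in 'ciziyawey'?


Letter 'y' in 'ciziyawey': found at position(s) 5, 9 = 2 occurrence(s).

2


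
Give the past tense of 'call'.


Apply rule: Add -ed. 'call' becomes 'called'.

called


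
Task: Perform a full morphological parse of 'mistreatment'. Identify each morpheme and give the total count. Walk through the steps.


Step 1: Identify prefix: 'mis' (meaning: wrongly)
Step 2: Identify root: 'treat'
Step 3: Identify suffix(es): 'ment'
Decomposition: mis- (prefix: wrongly) + treat (root) + -ment (suffix: action/result)
Total morphemes: 3

3 morphemes (mis- (prefix: wrongly) + treat (root) + -ment (suffix: action/result))


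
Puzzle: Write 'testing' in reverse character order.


Reverse 'testing' character by character: 'gnitset'.

gnitset


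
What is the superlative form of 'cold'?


Apply superlative formation (add -est): 'cold' -> 'coldest'.

coldest


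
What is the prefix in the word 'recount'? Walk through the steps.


The word 'recount' = 're' (prefix) + 'count' (root). The prefix is 're'.

re


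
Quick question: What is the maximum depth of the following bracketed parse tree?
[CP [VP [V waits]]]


Count bracket nesting levels:
'[' at pos 0: depth = 1
'[' at pos 4: depth = 2
'[' at pos 8: depth = 3
Maximum depth reached: 3

3


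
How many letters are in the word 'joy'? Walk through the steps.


Spell out 'joy' and number each letter: j(1), o(2), y(3). Total: 3 letters.

3


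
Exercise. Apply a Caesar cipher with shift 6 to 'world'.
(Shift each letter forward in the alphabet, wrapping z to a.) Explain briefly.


Shift each letter by 6: w -> c, o -> u, r -> x, l -> r, d -> j. Result: 'cuxrj'.

cuxrj


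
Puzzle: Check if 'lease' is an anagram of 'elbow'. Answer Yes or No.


Sorted letters of 'lease': 'aeels'
Sorted letters of 'elbow': 'below'
They do not match.

No


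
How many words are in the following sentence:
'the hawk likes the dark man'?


Split into words: the | hawk | likes | the | dark | man = 6 words.

6


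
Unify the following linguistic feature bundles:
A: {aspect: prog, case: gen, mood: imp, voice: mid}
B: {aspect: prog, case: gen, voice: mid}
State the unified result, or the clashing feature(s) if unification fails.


Compare features:
aspect: A=prog vs B=prog -> unified: prog
case: A=gen vs B=gen -> unified: gen
mood: A=imp vs B=_ -> unified: imp
voice: A=mid vs B=mid -> unified: mid
No clashes found.

Unified: {aspect: prog, case: gen, mood: imp, voice: mid}


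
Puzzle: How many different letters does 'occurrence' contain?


Unique letters in 'occurrence': {c, e, n, o, r, u} = 6 distinct letters.

6


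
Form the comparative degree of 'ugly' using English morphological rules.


Apply comparative formation (consonant + y: change y to i, add -er): 'ugly' -> 'uglier'.

uglier


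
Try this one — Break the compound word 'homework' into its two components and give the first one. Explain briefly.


Split 'homework' into 'home' + 'work'. The first part is 'home'.

home


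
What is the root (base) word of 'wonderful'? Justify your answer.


Remove suffix '-ful' from 'wonderful' to get root 'wonder'.

wonder


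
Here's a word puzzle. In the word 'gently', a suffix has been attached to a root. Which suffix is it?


The word 'gently' = 'gentle' (root) + '-ly' (suffix). The suffix is '-ly'.

ly


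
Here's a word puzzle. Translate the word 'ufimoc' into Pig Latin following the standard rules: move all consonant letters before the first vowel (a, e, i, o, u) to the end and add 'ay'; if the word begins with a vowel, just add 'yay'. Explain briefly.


'ufimoc' starts with a vowel, so add 'yay': 'ufimocyay'.

ufimocyay


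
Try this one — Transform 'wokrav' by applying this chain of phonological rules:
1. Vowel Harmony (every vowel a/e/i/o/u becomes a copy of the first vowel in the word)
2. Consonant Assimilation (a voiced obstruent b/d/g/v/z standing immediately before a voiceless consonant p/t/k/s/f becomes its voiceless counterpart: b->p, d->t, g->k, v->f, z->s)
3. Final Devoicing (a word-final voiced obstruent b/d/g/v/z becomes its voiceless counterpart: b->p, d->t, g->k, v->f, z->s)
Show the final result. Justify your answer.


Starting form: 'wokrav'
Rule 1: Vowel Harmony: all vowels become 'o' (matching first vowel). 'wokrav' -> 'wokrov'
Rule 2: Consonant Assimilation: no voiced obstruent (b/d/g/v/z) stands immediately before a voiceless consonant (p/t/k/s/f). No change.
Rule 3: Final Devoicing: word-final voiced obstruent 'v' becomes voiceless 'f'. 'wokrov' -> 'wokrof'
Final form: 'wokrof'

wokrof


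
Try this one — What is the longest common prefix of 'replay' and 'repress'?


Compare from the start: 3 characters match: 'rep'. Mismatch at position 4: 'l' vs 'r'.

rep


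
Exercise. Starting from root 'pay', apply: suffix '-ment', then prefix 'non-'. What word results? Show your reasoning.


Step 1: Add suffix '-ment' to 'pay' = 'payment'
Step 2: Add prefix 'non-' to 'payment' = 'nonpayment'

nonpayment


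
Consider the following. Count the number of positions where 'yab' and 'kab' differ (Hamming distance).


Alignment:
Position 1: 'y' vs 'k' = DIFFER
Position 2: 'a' vs 'a' = match
Position 3: 'b' vs 'b' = match
Total differences: 1

1


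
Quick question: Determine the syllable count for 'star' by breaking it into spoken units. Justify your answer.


Break 'star' into syllables: star -> star = 1 syllable

1 syllable


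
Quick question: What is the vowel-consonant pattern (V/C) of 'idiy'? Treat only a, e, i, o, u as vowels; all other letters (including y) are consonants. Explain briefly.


Letter mapping: i = V, d = C, i = V, y = C.

VCVC


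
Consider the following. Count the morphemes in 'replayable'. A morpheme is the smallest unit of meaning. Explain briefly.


Decomposition: re- (prefix) + play (root) + -able (suffix) = 3 morpheme(s)

3 morphemes


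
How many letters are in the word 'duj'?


Spell out 'duj' and number each letter: d(1), u(2), j(3). Total: 3 letters.

3


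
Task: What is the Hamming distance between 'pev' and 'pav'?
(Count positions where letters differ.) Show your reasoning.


Alignment:
Position 1: 'p' vs 'p' = match
Position 2: 'e' vs 'a' = DIFFER
Position 3: 'v' vs 'v' = match
Total differences: 1

1


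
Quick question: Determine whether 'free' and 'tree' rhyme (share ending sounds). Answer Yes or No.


Rime (stressed vowel + following sounds) of 'free': -ee = /iː/
Rime of 'tree': -ee = /iː/
/iː/ and /iː/ are the same ending sound, so the words rhyme.

Yes


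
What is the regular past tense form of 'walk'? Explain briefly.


Apply rule: Add -ed. 'walk' becomes 'walked'.

walked


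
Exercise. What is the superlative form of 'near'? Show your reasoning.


Apply superlative formation (add -est): 'near' -> 'nearest'.

nearest


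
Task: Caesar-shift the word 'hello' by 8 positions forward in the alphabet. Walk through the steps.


Shift each letter by 8: h -> p, e -> m, l -> t, l -> t, o -> w. Result: 'pmttw'.

pmttw


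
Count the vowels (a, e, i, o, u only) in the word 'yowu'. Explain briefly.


Vowels in 'yowu': o, u = 2 vowels.

2


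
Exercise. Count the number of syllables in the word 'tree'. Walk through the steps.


Break 'tree' into syllables: tree -> tree = 1 syllable

1 syllable


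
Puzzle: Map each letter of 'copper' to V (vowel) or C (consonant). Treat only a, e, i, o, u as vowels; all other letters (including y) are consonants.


Letter mapping: c = C, o = V, p = C, p = C, e = V, r = C.

CVCCVC


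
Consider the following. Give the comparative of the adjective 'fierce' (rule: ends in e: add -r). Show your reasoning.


Apply comparative formation (ends in e: add -r): 'fierce' -> 'fiercer'.

fiercer


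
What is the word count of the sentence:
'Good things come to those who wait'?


Split into words: Good | things | come | to | those | who | wait = 7 words.

7


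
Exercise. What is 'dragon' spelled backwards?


Reverse 'dragon' character by character: 'nogard'.

nogard


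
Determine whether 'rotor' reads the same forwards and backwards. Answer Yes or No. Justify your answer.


Forward: 'rotor'
Reversed: 'rotor'
They are identical.

Yes


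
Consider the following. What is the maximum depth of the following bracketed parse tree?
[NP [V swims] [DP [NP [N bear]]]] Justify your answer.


Count bracket nesting levels:
'[' at pos 0: depth = 1
'[' at pos 4: depth = 2
'[' at pos 14: depth = 2
'[' at pos 18: depth = 3
'[' at pos 22: depth = 4
Maximum depth reached: 4

4


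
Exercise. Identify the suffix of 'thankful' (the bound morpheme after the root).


The word 'thankful' = 'thank' (root) + '-ful' (suffix). The suffix is '-ful'.

ful


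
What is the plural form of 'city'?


Apply rule: Change -y to -ies (consonant + y). 'city' becomes 'cities'.

cities


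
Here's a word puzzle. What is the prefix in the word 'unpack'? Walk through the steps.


The word 'unpack' = 'un' (prefix) + 'pack' (root). The prefix is 'un'.

un


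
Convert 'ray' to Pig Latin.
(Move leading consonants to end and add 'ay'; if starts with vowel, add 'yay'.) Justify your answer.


'ray': move consonant cluster 'r' to end and add 'ay': 'ayray'.

ayray


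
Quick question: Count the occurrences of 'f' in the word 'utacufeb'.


Letter 'f' in 'utacufeb': found at position(s) 6 = 1 occurrence(s).

1


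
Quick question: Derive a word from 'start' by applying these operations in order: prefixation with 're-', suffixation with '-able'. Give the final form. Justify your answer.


Step 1: Add prefix 're-' to 'start' = 'restart'
Step 2: Add suffix '-able' to 'restart' = 'restartable'

restartable


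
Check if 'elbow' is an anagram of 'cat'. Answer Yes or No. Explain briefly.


Sorted letters of 'elbow': 'below'
Sorted letters of 'cat': 'act'
They do not match.

No


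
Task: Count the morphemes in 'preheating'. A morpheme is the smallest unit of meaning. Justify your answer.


Decomposition: pre- (prefix) + heat (root) + -ing (suffix) = 3 morpheme(s)

3 morphemes


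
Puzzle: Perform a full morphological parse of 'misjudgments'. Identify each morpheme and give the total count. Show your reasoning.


Step 1: Identify prefix: 'mis' (meaning: wrongly)
Step 2: Identify root: 'judge'
Step 3: Identify suffix(es): 'ment, s'
Decomposition: mis- (prefix: wrongly) + judge (root) + -ment (suffix: action/result) + -s (plural)
Total morphemes: 4

4 morphemes (mis- (prefix: wrongly) + judge (root) + -ment (suffix: action/result) + -s (plural))


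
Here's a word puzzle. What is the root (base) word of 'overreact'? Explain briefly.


Remove prefix 'over' from 'overreact' to get root 'react'.

react


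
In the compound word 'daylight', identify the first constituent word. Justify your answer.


Split 'daylight' into 'day' + 'light'. The first part is 'day'.

day


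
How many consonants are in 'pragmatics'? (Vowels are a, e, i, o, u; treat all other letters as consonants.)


Consonants in 'pragmatics': p, r, g, m, t, c, s = 7 consonants.

7


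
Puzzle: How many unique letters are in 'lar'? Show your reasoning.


Unique letters in 'lar': {a, l, r} = 3 distinct letters.

3


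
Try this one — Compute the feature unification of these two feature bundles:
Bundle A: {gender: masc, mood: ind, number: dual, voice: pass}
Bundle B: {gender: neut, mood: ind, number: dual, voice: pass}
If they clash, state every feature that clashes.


Compare features:
gender: A=masc vs B=neut -> CLASH
mood: A=ind vs B=ind -> unified: ind
number: A=dual vs B=dual -> unified: dual
voice: A=pass vs B=pass -> unified: pass
Clash detected on feature 'gender' (masc vs neut); unification fails.

CLASH on 'gender' (masc vs neut)


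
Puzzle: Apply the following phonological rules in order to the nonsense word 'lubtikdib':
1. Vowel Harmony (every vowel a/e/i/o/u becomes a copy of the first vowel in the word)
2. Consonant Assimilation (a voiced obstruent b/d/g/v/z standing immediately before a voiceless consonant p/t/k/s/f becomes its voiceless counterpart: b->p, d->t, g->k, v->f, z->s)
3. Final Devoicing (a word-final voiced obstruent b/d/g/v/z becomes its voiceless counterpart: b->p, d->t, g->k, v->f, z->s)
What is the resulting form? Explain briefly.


Starting form: 'lubtikdib'
Rule 1: Vowel Harmony: all vowels become 'u' (matching first vowel). 'lubtikdib' -> 'lubtukdub'
Rule 2: Consonant Assimilation: voiced obstruent before voiceless consonant becomes voiceless ('bt' -> 'pt'). 'lubtukdub' -> 'luptukdub'
Rule 3: Final Devoicing: word-final voiced obstruent 'b' becomes voiceless 'p'. 'luptukdub' -> 'luptukdup'
Final form: 'luptukdup'

luptukdup


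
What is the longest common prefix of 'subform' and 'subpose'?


Compare from the start: 3 characters match: 'sub'. Mismatch at position 4: 'f' vs 'p'.

sub


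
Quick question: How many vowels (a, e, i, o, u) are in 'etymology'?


Vowels in 'etymology': e, o, o = 3 vowels.

3


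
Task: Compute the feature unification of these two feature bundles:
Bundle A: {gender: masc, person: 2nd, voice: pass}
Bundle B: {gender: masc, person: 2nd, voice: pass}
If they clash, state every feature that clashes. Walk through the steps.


Compare features:
gender: A=masc vs B=masc -> unified: masc
person: A=2nd vs B=2nd -> unified: 2nd
voice: A=pass vs B=pass -> unified: pass
No clashes found.

Unified: {gender: masc, person: 2nd, voice: pass}


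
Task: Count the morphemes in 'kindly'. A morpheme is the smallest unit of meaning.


Decomposition: kind (root) + -ly (suffix) = 2 morpheme(s)

2 morphemes


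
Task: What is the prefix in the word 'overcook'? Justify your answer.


The word 'overcook' = 'over' (prefix) + 'cook' (root). The prefix is 'over'.

over


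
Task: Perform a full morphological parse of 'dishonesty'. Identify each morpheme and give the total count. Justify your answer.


Step 1: Identify prefix: 'dis' (meaning: not/apart)
Step 2: Identify root: 'honest'
Step 3: Identify suffix(es): 'y'
Decomposition: dis- (prefix: not/apart) + honest (root) + -y (suffix: quality)
Total morphemes: 3

3 morphemes (dis- (prefix: not/apart) + honest (root) + -y (suffix: quality))


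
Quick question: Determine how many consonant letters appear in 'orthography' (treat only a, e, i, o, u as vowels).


Consonants in 'orthography': r, t, h, g, r, p, h, y = 8 consonants.

8


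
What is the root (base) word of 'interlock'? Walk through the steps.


Remove prefix 'inter' from 'interlock' to get root 'lock'.

lock


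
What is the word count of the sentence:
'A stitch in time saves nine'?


Split into words: A | stitch | in | time | saves | nine = 6 words.

6


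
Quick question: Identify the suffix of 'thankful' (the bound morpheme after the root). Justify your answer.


The word 'thankful' = 'thank' (root) + '-ful' (suffix). The suffix is '-ful'.

ful


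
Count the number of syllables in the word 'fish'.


Break 'fish' into syllables: fish -> fish = 1 syllable

1 syllable


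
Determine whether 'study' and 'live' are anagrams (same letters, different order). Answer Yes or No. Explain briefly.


Sorted letters of 'study': 'dstuy'
Sorted letters of 'live': 'eilv'
They do not match.

No


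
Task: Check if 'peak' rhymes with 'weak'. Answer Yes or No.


Rime (stressed vowel + following sounds) of 'peak': -eak = /iːk/
Rime of 'weak': -eak = /iːk/
/iːk/ and /iːk/ are the same ending sound, so the words rhyme.

Yes


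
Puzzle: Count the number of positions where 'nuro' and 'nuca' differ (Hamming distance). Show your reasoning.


Alignment:
Position 1: 'n' vs 'n' = match
Position 2: 'u' vs 'u' = match
Position 3: 'r' vs 'c' = DIFFER
Position 4: 'o' vs 'a' = DIFFER
Total differences: 2

2


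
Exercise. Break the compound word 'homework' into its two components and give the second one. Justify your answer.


Split 'homework' into 'home' + 'work'. The second part is 'work'.

work


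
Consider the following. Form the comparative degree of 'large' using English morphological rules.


Apply comparative formation (ends in e: add -r): 'large' -> 'larger'.

larger


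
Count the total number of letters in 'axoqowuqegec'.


Spell out 'axoqowuqegec' and number each letter: a(1), x(2), o(3), q(4), o(5), w(6), u(7), q(8), e(9), g(10), e(11), c(12). Total: 12 letters.

12


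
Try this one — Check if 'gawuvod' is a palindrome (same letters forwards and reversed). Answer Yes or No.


Forward: 'gawuvod'
Reversed: 'dovuwag'
They differ.

No


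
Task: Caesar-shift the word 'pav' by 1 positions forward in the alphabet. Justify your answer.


Shift each letter by 1: p -> q, a -> b, v -> w. Result: 'qbw'.

qbw


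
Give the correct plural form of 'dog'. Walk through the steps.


Apply rule: Add -s. 'dog' becomes 'dogs'.

dogs


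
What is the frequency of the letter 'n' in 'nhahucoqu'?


Letter 'n' in 'nhahucoqu': found at position(s) 1 = 1 occurrence(s).

1


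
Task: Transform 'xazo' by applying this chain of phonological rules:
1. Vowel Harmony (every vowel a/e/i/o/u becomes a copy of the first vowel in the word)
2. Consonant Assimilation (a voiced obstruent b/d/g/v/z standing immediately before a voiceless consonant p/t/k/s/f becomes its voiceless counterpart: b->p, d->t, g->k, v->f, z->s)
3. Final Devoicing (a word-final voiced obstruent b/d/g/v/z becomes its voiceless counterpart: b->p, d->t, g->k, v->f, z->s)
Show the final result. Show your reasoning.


Starting form: 'xazo'
Rule 1: Vowel Harmony: all vowels become 'a' (matching first vowel). 'xazo' -> 'xaza'
Rule 2: Consonant Assimilation: no voiced obstruent (b/d/g/v/z) stands immediately before a voiceless consonant (p/t/k/s/f). No change.
Rule 3: Final Devoicing: the word ends in the vowel 'a', not a consonant. No change.
Final form: 'xaza'

xaza


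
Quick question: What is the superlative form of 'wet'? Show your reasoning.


Apply superlative formation (double final consonant, add -est): 'wet' -> 'wettest'.

wettest


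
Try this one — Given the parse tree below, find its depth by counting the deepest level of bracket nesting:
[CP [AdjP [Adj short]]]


Count bracket nesting levels:
'[' at pos 0: depth = 1
'[' at pos 4: depth = 2
'[' at pos 10: depth = 3
Maximum depth reached: 3

3


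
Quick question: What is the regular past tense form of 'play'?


Apply rule: Add -ed. 'play' becomes 'played'.

played


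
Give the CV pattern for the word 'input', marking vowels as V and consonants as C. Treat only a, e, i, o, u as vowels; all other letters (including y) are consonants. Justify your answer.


Letter mapping: i = V, n = C, p = C, u = V, t = C.

VCCVC


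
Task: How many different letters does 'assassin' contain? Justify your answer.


Unique letters in 'assassin': {a, i, n, s} = 4 distinct letters.

4


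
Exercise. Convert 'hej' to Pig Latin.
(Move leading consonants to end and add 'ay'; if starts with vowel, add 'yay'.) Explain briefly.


'hej': move consonant cluster 'h' to end and add 'ay': 'ejhay'.

ejhay


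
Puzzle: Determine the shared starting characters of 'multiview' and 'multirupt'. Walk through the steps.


Compare from the start: 5 characters match: 'multi'. Mismatch at position 6: 'v' vs 'r'.

multi


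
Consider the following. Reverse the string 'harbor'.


Reverse 'harbor' character by character: 'robrah'.

robrah


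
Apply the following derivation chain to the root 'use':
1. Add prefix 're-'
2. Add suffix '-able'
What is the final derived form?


Step 1: Add prefix 're-' to 'use' = 'reuse'
Step 2: Add suffix '-able' to 'reuse' = 'reusable'

reusable


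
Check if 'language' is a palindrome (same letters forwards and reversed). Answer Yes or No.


Forward: 'language'
Reversed: 'egaugnal'
They differ.

No


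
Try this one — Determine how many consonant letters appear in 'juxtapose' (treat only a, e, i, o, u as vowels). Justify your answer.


Consonants in 'juxtapose': j, x, t, p, s = 5 consonants.

5


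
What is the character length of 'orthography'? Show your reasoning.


Spell out 'orthography' and number each letter: o(1), r(2), t(3), h(4), o(5), g(6), r(7), a(8), p(9), h(10), y(11). Total: 11 letters.

11


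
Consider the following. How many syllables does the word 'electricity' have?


Break 'electricity' into syllables: e-lec-tric-i-ty -> e | lec | tric | i | ty = 5 syllables

5 syllables


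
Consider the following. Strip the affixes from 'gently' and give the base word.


Remove suffix '-ly' from 'gently' to get root 'gentle'.

gentle


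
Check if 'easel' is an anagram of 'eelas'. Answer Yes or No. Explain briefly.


Sorted letters of 'easel': 'aeels'
Sorted letters of 'eelas': 'aeels'
They match.

Yes


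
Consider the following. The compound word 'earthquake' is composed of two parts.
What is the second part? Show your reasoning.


Split 'earthquake' into 'earth' + 'quake'. The second part is 'quake'.

quake


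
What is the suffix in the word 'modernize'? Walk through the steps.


The word 'modernize' = 'modern' (root) + '-ize' (suffix). The suffix is '-ize'.

ize


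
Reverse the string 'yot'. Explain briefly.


Reverse 'yot' character by character: 'toy'.

toy


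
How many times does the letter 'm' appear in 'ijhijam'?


Letter 'm' in 'ijhijam': found at position(s) 7 = 1 occurrence(s).

1


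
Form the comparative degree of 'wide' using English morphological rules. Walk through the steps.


Apply comparative formation (ends in e: add -r): 'wide' -> 'wider'.

wider


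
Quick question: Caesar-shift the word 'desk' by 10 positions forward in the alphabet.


Shift each letter by 10: d -> n, e -> o, s -> c, k -> u. Result: 'nocu'.

nocu


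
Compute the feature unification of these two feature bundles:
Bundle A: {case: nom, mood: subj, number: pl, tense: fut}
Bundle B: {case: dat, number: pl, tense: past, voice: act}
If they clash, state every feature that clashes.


Compare features:
case: A=nom vs B=dat -> CLASH
mood: A=subj vs B=_ -> unified: subj
number: A=pl vs B=pl -> unified: pl
tense: A=fut vs B=past -> CLASH
voice: A=_ vs B=act -> unified: act
Clashes detected on features 'case' (nom vs dat) and 'tense' (fut vs past); unification fails.

CLASH on 'case' (nom vs dat) and 'tense' (fut vs past)


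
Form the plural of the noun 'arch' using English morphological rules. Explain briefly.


Apply rule: Add -es (sibilant/fricative ending). 'arch' becomes 'arches'.

arches


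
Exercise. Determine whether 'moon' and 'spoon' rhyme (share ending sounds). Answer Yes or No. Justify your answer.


Rime (stressed vowel + following sounds) of 'moon': -oon = /uːn/
Rime of 'spoon': -oon = /uːn/
/uːn/ and /uːn/ are the same ending sound, so the words rhyme.

Yes


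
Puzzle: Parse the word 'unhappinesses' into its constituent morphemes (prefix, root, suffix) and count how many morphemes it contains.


Step 1: Identify prefix: 'un' (meaning: not/reverse)
Step 2: Identify root: 'happy'
Step 3: Identify suffix(es): 'ness, es'
Decomposition: un- (prefix: not/reverse) + happy (root) + -ness (suffix: state of) + -es (plural)
Total morphemes: 4

4 morphemes (un- (prefix: not/reverse) + happy (root) + -ness (suffix: state of) + -es (plural))


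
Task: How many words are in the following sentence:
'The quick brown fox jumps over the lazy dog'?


Split into words: The | quick | brown | fox | jumps | over | the | lazy | dog = 9 words.

9
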